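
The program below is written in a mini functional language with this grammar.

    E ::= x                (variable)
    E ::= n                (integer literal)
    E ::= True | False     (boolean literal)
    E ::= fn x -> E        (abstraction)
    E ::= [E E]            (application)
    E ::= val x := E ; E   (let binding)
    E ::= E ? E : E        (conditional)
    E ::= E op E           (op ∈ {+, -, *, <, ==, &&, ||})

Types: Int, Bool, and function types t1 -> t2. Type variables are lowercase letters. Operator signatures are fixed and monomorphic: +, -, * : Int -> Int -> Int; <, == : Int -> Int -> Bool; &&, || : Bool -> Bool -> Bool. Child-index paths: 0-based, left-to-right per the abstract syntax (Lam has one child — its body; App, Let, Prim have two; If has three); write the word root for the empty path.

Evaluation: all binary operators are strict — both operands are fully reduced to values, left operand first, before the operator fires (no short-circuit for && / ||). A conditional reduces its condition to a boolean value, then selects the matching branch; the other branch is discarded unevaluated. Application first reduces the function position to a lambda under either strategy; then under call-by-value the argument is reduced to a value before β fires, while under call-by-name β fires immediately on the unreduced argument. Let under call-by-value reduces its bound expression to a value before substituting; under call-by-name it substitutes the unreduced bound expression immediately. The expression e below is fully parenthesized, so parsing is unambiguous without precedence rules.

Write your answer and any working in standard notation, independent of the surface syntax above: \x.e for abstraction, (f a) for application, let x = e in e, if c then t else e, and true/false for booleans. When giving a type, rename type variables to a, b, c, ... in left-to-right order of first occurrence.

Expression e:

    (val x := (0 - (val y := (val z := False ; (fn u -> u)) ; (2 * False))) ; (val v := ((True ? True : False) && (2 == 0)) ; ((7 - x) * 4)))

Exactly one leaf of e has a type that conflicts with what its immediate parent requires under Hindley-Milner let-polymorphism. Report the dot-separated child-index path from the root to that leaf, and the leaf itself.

Answer: 0.1.1.1 : false

Working:
  unify Int ~ Int
let z : Bool
u : a
\u._ : a -> a
let y : forall. a -> a
  unify Int ~ Int
  unify Bool ~ Int
  FAIL: mismatch Bool ~ Int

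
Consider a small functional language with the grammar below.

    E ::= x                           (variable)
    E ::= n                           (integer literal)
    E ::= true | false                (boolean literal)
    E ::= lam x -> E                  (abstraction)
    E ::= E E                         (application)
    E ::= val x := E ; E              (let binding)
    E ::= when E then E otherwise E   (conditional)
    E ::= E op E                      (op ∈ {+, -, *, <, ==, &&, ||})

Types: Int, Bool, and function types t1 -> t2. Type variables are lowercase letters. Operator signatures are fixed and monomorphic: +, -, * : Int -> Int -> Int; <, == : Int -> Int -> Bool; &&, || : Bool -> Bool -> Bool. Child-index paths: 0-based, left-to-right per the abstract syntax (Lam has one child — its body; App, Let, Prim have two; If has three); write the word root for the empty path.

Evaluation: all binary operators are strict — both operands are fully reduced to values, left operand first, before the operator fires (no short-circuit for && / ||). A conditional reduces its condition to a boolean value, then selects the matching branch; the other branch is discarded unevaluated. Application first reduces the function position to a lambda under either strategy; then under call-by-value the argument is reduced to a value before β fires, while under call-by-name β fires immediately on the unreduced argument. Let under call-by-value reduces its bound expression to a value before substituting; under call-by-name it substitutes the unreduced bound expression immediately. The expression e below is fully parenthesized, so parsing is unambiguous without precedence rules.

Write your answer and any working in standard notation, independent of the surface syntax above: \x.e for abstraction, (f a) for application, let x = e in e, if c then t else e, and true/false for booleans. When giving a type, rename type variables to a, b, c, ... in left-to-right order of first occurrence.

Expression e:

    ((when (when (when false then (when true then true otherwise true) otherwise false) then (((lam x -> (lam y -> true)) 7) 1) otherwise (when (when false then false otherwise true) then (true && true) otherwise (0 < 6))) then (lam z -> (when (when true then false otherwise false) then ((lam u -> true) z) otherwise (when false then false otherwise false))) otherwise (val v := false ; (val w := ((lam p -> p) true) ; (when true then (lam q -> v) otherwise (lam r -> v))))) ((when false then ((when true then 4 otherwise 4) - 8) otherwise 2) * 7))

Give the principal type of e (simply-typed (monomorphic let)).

Answer: Bool

Derivation:
  unify Bool ~ Bool
  unify Bool ~ Bool
  unify Bool ~ Bool
  unify Bool ~ Bool
  unify Bool ~ Bool
\y._ : b -> Bool
\x._ : a -> b -> Bool
  unify a -> b -> Bool ~ Int -> c
  unify a ~ Int
  unify b -> Bool ~ c
_ _ : b -> Bool
  unify b -> Bool ~ Int -> d
  unify b ~ Int
  unify Bool ~ d
_ _ : Bool
  unify Bool ~ Bool
  unify Bool ~ Bool
  unify Bool ~ Bool
  unify Bool ~ Bool
  unify Bool ~ Bool
  unify Int ~ Int
  unify Int ~ Int
  unify Bool ~ Bool
  unify Bool ~ Bool
  unify Bool ~ Bool
  unify Bool ~ Bool
  unify Bool ~ Bool
  unify Bool ~ Bool
\u._ : f -> Bool
z : e
  unify f -> Bool ~ e -> g
  unify f ~ e
  unify Bool ~ g
_ _ : Bool
  unify Bool ~ Bool
  unify Bool ~ Bool
  unify Bool ~ Bool
\z._ : e -> Bool
let v : Bool
p : h
\p._ : h -> h
  unify h -> h ~ Bool -> i
  unify h ~ Bool
  unify Bool ~ i
_ _ : Bool
let w : Bool
  unify Bool ~ Bool
v : Bool
\q._ : j -> Bool
v : Bool
\r._ : k -> Bool
  unify j -> Bool ~ k -> Bool
  unify j ~ k
  unify Bool ~ Bool
  unify e -> Bool ~ k -> Bool
  unify e ~ k
  unify Bool ~ Bool
  unify Bool ~ Bool
  unify Bool ~ Bool
  unify Int ~ Int
  unify Int ~ Int
  unify Int ~ Int
  unify Int ~ Int
  unify Int ~ Int
  unify Int ~ Int
  unify k -> Bool ~ Int -> l
  unify k ~ Int
  unify Bool ~ l
_ _ : Bool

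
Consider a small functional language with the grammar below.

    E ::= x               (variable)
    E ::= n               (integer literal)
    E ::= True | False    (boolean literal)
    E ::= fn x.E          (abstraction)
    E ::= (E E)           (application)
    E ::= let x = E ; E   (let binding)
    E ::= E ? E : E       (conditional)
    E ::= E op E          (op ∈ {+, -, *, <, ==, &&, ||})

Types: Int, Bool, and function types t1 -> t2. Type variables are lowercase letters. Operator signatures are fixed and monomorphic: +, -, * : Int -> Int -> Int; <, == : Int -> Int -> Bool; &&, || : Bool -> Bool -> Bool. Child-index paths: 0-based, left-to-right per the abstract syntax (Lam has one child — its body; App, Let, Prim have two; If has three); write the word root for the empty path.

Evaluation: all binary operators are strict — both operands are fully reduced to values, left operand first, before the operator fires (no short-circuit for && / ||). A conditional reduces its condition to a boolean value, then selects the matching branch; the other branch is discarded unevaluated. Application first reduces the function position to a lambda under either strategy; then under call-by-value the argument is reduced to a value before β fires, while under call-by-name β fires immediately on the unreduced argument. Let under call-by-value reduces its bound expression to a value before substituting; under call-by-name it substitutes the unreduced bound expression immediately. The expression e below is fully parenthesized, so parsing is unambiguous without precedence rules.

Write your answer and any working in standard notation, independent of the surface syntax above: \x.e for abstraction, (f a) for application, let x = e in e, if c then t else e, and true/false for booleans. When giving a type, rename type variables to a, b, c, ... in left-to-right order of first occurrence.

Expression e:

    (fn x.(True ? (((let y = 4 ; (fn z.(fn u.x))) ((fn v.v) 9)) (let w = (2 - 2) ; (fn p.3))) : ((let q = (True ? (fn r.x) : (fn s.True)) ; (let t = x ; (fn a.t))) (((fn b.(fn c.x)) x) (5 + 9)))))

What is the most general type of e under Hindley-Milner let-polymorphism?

Answer: Bool -> Bool

Trace:
  unify Bool ~ Bool
let y : Int
x : a
\u._ : c -> a
\z._ : b -> c -> a
v : d
\v._ : d -> d
  unify d -> d ~ Int -> e
  unify d ~ Int
  unify Int ~ e
_ _ : Int
  unify b -> c -> a ~ Int -> f
  unify b ~ Int
  unify c -> a ~ f
_ _ : c -> a
  unify Int ~ Int
  unify Int ~ Int
let w : Int
\p._ : g -> Int
  unify c -> a ~ (g -> Int) -> h
  unify c ~ g -> Int
  unify a ~ h
_ _ : h
  unify Bool ~ Bool
x : h
\r._ : i -> h
\s._ : j -> Bool
  unify i -> h ~ j -> Bool
  unify i ~ j
  unify h ~ Bool
let q : forall. j -> Bool
x : Bool
let t : Bool
t : Bool
\a._ : k -> Bool
x : Bool
\c._ : m -> Bool
\b._ : l -> m -> Bool
x : Bool
  unify l -> m -> Bool ~ Bool -> n
  unify l ~ Bool
  unify m -> Bool ~ n
_ _ : m -> Bool
  unify Int ~ Int
  unify Int ~ Int
  unify m -> Bool ~ Int -> o
  unify m ~ Int
  unify Bool ~ o
_ _ : Bool
  unify k -> Bool ~ Bool -> p
  unify k ~ Bool
  unify Bool ~ p
_ _ : Bool
  unify Bool ~ Bool
\x._ : Bool -> Bool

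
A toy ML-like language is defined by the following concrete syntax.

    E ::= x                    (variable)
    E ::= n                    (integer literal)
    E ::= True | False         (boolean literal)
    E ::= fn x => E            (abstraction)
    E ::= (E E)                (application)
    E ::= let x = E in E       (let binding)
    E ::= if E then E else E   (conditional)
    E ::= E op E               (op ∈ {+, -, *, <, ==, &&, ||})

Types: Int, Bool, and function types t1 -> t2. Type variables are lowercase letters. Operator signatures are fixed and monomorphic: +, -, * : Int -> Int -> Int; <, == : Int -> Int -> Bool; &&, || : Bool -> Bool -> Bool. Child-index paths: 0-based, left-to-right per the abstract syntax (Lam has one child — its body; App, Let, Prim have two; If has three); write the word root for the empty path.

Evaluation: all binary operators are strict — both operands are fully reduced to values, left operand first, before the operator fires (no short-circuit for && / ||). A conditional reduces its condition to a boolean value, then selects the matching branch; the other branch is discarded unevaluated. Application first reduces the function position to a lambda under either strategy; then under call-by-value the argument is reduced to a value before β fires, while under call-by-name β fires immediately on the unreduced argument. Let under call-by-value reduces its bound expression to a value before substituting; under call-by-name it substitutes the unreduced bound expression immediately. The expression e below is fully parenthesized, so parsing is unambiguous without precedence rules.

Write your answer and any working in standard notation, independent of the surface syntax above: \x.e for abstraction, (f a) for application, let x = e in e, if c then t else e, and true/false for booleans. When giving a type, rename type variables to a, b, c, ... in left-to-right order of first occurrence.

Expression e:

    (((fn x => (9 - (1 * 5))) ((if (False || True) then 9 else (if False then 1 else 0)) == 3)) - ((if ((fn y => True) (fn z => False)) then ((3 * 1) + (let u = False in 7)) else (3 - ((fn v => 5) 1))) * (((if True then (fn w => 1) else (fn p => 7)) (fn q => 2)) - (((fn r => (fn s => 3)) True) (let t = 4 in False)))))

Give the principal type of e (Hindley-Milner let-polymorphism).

Answer: Int

Working:
  unify Int ~ Int
  unify Int ~ Int
  unify Int ~ Int
  unify Int ~ Int
\x._ : a -> Int
  unify Bool ~ Bool
  unify Bool ~ Bool
  unify Bool ~ Bool
  unify Bool ~ Bool
  unify Int ~ Int
  unify Int ~ Int
  unify Int ~ Int
  unify Int ~ Int
  unify a -> Int ~ Bool -> b
  unify a ~ Bool
  unify Int ~ b
_ _ : Int
  unify Int ~ Int
\y._ : c -> Bool
\z._ : d -> Bool
  unify c -> Bool ~ (d -> Bool) -> e
  unify c ~ d -> Bool
  unify Bool ~ e
_ _ : Bool
  unify Bool ~ Bool
  unify Int ~ Int
  unify Int ~ Int
  unify Int ~ Int
let u : Bool
  unify Int ~ Int
  unify Int ~ Int
\v._ : f -> Int
  unify f -> Int ~ Int -> g
  unify f ~ Int
  unify Int ~ g
_ _ : Int
  unify Int ~ Int
  unify Int ~ Int
  unify Int ~ Int
  unify Bool ~ Bool
\w._ : h -> Int
\p._ : i -> Int
  unify h -> Int ~ i -> Int
  unify h ~ i
  unify Int ~ Int
\q._ : j -> Int
  unify i -> Int ~ (j -> Int) -> k
  unify i ~ j -> Int
  unify Int ~ k
_ _ : Int
  unify Int ~ Int
\s._ : m -> Int
\r._ : l -> m -> Int
  unify l -> m -> Int ~ Bool -> n
  unify l ~ Bool
  unify m -> Int ~ n
_ _ : m -> Int
let t : Int
  unify m -> Int ~ Bool -> o
  unify m ~ Bool
  unify Int ~ o
_ _ : Int
  unify Int ~ Int
  unify Int ~ Int
  unify Int ~ Int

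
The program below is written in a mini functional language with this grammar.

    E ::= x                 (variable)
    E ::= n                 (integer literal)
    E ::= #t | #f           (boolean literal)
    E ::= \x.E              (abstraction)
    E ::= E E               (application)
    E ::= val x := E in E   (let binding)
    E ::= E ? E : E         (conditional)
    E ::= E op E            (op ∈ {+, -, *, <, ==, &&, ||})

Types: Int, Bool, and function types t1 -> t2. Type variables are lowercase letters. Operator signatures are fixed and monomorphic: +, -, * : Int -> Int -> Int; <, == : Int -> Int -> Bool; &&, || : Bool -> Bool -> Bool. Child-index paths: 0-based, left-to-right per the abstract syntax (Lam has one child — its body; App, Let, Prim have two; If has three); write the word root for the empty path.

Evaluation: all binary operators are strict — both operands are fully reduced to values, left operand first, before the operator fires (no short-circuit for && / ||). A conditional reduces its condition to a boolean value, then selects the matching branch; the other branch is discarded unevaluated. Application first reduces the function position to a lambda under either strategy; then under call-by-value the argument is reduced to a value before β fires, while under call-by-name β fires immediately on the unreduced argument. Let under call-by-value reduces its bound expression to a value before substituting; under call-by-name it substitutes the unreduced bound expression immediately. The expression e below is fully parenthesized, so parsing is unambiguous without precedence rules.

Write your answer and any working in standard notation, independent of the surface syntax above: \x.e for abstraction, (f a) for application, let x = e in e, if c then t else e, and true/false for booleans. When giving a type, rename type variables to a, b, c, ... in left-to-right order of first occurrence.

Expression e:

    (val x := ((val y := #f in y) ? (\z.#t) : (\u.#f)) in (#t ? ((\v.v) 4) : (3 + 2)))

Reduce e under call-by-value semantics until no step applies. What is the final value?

Working:
step 0: (let x = (if (let y = false in y) then (\z.true) else (\u.false)) in (if true then ((\v.v) 4) else (3 + 2)))
step 1: [let@0.0] (let x = (if false then (\z.true) else (\u.false)) in (if true then ((\v.v) 4) else (3 + 2)))
step 2: [if@0] (let x = (\u.false) in (if true then ((\v.v) 4) else (3 + 2)))
step 3: [let@root] (if true then ((\v.v) 4) else (3 + 2))
step 4: [if@root] ((\v.v) 4)
step 5: [beta@root] 4

Answer: 4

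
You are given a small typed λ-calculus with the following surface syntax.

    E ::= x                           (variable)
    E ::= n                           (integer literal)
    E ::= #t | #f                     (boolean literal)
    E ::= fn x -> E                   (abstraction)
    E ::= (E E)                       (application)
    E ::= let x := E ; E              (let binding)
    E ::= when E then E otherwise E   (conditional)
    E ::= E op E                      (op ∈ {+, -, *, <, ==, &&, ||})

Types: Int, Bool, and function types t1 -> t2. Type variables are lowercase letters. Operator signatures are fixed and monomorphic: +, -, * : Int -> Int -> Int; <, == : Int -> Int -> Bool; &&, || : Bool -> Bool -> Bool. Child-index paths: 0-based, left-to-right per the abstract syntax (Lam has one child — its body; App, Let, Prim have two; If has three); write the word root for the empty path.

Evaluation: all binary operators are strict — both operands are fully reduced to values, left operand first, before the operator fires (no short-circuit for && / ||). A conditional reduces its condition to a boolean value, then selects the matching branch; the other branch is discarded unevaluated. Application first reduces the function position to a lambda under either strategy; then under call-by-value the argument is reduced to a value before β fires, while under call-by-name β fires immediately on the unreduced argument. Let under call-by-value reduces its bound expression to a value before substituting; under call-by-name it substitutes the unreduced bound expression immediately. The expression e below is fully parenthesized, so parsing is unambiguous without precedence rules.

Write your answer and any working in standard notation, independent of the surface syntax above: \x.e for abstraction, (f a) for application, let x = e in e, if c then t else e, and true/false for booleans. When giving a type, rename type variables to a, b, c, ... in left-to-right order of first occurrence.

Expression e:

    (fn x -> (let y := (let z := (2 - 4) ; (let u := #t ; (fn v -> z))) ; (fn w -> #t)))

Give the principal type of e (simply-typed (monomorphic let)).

Trace:
  unify Int ~ Int
  unify Int ~ Int
let z : Int
let u : Bool
z : Int
\v._ : b -> Int
let y : b -> Int
\w._ : c -> Bool
\x._ : a -> c -> Bool

Answer: a -> b -> Bool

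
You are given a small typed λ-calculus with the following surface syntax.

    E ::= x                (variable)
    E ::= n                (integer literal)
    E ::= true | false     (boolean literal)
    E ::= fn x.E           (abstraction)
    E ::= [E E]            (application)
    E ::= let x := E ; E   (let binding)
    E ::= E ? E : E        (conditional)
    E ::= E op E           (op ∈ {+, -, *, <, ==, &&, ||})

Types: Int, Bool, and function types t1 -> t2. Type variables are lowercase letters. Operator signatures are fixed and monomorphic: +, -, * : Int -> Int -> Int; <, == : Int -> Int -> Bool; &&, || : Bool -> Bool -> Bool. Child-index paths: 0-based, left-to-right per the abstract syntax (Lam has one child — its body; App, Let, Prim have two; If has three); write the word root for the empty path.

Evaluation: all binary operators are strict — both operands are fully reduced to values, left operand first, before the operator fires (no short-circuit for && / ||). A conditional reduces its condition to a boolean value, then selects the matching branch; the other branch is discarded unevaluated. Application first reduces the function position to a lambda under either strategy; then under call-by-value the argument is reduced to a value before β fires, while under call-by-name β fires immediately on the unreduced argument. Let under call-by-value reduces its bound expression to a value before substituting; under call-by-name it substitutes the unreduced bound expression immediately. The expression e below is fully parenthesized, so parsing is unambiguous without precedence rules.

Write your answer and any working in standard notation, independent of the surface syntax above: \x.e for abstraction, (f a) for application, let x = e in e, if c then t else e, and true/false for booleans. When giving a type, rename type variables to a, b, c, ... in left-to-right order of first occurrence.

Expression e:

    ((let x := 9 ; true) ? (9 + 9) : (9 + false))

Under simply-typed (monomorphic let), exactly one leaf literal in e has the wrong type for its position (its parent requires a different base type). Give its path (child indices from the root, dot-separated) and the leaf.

Answer: 2.1 : false

Trace:
let x : Int
  unify Bool ~ Bool
  unify Int ~ Int
  unify Int ~ Int
  unify Int ~ Int
  unify Bool ~ Int
  FAIL: mismatch Bool ~ Int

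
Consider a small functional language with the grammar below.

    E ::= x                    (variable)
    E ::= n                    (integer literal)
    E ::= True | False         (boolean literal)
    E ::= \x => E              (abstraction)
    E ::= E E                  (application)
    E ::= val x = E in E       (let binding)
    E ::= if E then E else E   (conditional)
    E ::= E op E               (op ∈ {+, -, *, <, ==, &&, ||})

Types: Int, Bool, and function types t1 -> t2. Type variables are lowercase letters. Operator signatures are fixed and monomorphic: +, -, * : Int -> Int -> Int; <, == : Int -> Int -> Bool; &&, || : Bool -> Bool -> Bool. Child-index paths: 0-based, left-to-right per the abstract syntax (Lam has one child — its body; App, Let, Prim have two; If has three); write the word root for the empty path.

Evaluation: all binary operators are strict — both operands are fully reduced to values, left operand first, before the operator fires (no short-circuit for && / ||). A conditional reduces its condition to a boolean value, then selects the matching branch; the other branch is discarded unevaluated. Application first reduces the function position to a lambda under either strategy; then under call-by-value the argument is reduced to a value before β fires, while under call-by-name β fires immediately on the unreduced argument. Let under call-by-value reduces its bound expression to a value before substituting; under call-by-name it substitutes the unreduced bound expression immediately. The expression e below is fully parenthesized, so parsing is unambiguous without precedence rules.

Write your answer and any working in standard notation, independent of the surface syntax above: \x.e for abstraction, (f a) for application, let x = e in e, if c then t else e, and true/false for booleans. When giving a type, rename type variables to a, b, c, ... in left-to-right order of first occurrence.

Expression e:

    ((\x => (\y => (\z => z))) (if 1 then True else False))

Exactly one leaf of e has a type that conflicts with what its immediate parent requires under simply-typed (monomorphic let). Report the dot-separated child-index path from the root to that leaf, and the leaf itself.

Answer: 1.0 : 1

Working:
z : c
\z._ : c -> c
\y._ : b -> c -> c
\x._ : a -> b -> c -> c
  unify Int ~ Bool
  FAIL: mismatch Int ~ Bool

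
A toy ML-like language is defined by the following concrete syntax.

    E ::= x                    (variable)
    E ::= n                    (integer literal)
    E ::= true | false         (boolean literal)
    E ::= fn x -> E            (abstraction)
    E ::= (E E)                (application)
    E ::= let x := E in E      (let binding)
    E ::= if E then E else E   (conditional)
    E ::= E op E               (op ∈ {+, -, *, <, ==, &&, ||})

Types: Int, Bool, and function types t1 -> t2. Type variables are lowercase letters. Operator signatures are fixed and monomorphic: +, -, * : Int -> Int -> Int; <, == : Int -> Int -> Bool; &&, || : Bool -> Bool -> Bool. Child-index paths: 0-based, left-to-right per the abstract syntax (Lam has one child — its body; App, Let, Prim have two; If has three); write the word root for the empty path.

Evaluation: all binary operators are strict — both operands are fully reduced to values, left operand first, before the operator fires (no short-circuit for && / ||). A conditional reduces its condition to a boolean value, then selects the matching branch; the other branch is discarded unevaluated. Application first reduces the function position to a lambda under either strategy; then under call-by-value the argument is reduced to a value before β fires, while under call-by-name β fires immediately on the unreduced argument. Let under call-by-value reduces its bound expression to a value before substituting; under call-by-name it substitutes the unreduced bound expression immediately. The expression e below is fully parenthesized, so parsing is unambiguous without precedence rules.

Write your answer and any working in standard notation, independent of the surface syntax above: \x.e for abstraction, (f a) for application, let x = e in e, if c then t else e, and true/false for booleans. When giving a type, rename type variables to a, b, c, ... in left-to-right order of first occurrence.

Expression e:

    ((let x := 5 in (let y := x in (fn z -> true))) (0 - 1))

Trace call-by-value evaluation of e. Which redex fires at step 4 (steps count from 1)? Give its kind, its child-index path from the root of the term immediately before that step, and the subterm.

Trace:
step 0: ((let x = 5 in (let y = x in (\z.true))) (0 - 1))
step 1: [let@0] ((let y = 5 in (\z.true)) (0 - 1))
step 2: [let@0] ((\z.true) (0 - 1))
step 3: [delta@1] ((\z.true) -1)
step 4: [beta@root] true

Answer: beta at root : ((\z.true) -1)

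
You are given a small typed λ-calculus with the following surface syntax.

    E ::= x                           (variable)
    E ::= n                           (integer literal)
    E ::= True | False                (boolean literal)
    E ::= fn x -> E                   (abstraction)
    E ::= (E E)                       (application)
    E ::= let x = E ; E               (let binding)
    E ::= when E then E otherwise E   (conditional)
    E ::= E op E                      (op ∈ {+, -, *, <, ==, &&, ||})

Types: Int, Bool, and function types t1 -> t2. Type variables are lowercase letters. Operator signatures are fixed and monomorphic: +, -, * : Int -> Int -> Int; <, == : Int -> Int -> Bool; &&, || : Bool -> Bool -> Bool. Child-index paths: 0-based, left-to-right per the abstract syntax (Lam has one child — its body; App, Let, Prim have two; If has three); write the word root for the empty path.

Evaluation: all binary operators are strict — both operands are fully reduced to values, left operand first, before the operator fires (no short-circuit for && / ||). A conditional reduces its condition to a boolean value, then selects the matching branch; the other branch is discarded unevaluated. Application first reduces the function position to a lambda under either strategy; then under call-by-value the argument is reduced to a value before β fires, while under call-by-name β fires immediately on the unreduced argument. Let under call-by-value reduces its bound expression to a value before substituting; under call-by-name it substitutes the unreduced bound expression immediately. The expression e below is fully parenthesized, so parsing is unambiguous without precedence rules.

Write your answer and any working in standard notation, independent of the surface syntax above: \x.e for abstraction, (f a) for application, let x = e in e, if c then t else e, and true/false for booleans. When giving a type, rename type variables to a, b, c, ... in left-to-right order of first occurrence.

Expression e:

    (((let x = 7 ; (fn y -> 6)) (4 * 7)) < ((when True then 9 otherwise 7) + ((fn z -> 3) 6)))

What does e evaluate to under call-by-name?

Working:
step 0: (((let x = 7 in (\y.6)) (4 * 7)) < ((if true then 9 else 7) + ((\z.3) 6)))
step 1: [let@0.0] (((\y.6) (4 * 7)) < ((if true then 9 else 7) + ((\z.3) 6)))
step 2: [beta@0] (6 < ((if true then 9 else 7) + ((\z.3) 6)))
step 3: [if@1.0] (6 < (9 + ((\z.3) 6)))
step 4: [beta@1.1] (6 < (9 + 3))
step 5: [delta@1] (6 < 12)
step 6: [delta@root] true

Answer: true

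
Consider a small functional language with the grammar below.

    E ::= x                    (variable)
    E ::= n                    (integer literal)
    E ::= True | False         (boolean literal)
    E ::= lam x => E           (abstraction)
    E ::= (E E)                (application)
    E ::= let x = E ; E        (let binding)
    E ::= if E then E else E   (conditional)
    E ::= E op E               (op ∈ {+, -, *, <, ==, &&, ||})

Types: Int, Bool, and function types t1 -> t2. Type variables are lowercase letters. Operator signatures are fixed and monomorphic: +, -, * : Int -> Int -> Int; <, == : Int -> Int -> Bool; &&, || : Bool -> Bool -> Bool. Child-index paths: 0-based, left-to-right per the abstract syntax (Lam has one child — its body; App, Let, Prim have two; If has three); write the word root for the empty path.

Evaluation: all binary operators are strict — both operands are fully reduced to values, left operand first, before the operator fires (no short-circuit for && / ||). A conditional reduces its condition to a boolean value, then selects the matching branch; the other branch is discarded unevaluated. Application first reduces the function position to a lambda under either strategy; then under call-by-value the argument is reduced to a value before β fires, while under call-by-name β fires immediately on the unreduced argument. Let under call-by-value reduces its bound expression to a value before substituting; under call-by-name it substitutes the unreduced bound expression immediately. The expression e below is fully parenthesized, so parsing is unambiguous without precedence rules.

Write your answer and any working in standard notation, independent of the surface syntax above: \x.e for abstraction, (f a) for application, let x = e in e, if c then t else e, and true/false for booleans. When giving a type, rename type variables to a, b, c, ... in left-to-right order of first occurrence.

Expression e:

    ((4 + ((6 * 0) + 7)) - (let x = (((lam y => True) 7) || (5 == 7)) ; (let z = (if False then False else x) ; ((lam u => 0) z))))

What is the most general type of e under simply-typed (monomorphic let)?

Answer: Int

Derivation:
  unify Int ~ Int
  unify Int ~ Int
  unify Int ~ Int
  unify Int ~ Int
  unify Int ~ Int
  unify Int ~ Int
  unify Int ~ Int
\y._ : a -> Bool
  unify a -> Bool ~ Int -> b
  unify a ~ Int
  unify Bool ~ b
_ _ : Bool
  unify Bool ~ Bool
  unify Int ~ Int
  unify Int ~ Int
  unify Bool ~ Bool
let x : Bool
  unify Bool ~ Bool
x : Bool
  unify Bool ~ Bool
let z : Bool
\u._ : c -> Int
z : Bool
  unify c -> Int ~ Bool -> d
  unify c ~ Bool
  unify Int ~ d
_ _ : Int
  unify Int ~ Int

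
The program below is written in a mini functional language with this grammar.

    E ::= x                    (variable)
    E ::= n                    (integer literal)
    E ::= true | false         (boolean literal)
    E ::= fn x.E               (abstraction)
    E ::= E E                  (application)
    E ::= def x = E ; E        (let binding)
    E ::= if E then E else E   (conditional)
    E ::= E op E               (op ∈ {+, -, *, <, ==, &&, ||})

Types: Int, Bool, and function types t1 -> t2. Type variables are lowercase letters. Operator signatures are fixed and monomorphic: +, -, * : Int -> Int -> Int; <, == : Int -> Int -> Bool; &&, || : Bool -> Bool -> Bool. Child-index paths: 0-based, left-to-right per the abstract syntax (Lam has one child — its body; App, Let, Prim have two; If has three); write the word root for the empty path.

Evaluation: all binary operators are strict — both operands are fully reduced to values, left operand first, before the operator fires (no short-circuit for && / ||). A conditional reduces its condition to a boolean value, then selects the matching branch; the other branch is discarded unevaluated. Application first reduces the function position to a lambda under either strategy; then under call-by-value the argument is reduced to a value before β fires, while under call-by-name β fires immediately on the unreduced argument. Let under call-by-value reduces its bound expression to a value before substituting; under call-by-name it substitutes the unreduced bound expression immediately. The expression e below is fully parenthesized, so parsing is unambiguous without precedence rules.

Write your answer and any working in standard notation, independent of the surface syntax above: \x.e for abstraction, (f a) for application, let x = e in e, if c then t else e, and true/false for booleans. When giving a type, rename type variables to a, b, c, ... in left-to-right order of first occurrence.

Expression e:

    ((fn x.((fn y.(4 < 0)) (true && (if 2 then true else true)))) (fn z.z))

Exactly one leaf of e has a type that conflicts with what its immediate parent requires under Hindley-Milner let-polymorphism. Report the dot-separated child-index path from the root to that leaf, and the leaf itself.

Answer: 0.0.1.1.0 : 2

Derivation:
  unify Int ~ Int
  unify Int ~ Int
\y._ : b -> Bool
  unify Bool ~ Bool
  unify Int ~ Bool
  FAIL: mismatch Int ~ Bool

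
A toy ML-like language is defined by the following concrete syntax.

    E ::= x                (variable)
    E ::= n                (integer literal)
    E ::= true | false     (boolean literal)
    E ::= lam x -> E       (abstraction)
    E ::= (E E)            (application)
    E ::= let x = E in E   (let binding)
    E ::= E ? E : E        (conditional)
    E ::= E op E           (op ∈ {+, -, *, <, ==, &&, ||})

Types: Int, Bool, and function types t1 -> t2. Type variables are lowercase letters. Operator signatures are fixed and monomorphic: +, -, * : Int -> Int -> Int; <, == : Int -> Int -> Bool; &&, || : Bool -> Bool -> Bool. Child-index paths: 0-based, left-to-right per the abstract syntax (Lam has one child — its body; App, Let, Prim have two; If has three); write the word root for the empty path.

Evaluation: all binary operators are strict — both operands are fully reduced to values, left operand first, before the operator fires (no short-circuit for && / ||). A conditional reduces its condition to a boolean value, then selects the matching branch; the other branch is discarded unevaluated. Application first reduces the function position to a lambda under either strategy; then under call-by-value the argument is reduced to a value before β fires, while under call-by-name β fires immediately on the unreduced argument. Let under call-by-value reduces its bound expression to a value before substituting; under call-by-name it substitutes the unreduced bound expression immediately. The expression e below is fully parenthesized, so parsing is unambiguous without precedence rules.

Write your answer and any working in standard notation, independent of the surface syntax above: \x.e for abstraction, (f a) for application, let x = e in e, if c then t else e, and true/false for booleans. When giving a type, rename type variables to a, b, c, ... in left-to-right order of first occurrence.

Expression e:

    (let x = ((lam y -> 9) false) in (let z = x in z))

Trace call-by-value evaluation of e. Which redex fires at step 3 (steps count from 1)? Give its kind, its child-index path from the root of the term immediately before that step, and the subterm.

Derivation:
step 0: (let x = ((\y.9) false) in (let z = x in z))
step 1: [beta@0] (let x = 9 in (let z = x in z))
step 2: [let@root] (let z = 9 in z)
step 3: [let@root] 9

Answer: let at root : (let z = 9 in z)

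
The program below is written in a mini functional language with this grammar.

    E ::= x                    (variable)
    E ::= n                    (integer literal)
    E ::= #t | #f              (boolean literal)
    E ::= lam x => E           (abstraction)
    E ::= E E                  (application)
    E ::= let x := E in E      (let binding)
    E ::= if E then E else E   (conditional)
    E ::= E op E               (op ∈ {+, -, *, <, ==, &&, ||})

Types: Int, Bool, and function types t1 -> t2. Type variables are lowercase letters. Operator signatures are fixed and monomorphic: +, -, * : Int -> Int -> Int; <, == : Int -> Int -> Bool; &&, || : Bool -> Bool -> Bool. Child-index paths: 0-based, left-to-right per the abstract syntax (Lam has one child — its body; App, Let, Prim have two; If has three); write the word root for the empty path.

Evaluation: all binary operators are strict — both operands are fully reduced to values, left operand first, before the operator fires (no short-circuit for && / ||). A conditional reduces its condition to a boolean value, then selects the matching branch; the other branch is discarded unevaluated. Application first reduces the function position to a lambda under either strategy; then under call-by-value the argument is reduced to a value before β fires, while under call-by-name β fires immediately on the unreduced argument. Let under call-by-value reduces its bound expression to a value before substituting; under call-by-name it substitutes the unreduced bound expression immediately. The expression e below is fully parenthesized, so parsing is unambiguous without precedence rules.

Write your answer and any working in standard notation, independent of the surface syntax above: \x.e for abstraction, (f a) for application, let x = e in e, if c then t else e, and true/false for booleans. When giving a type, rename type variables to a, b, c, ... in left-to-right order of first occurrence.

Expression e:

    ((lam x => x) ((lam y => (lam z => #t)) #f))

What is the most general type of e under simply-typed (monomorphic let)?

Trace:
x : a
\x._ : a -> a
\z._ : c -> Bool
\y._ : b -> c -> Bool
  unify b -> c -> Bool ~ Bool -> d
  unify b ~ Bool
  unify c -> Bool ~ d
_ _ : c -> Bool
  unify a -> a ~ (c -> Bool) -> e
  unify a ~ c -> Bool
  unify c -> Bool ~ e
_ _ : c -> Bool

Answer: a -> Bool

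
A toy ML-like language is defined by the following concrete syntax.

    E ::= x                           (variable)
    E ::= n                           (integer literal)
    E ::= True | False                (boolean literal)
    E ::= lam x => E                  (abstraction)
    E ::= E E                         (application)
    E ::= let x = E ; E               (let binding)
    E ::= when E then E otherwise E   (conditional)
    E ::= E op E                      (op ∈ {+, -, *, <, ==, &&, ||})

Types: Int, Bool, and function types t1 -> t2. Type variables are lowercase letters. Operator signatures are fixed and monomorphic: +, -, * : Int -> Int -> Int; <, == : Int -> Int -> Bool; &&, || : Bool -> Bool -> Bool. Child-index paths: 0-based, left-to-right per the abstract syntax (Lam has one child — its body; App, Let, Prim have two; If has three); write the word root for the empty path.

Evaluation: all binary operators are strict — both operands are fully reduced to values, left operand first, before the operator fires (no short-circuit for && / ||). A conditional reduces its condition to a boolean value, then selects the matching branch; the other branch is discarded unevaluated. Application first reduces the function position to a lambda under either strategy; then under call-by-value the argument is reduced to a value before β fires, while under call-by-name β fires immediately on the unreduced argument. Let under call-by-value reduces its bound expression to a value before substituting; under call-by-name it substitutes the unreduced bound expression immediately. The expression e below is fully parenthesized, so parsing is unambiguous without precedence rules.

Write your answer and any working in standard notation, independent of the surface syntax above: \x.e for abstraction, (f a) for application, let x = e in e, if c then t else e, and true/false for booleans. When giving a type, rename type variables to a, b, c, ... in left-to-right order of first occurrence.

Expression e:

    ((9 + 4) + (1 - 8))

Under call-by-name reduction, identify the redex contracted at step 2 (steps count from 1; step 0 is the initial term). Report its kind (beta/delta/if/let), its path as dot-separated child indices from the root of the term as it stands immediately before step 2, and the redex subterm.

Derivation:
step 0: ((9 + 4) + (1 - 8))
step 1: [delta@0] (13 + (1 - 8))
step 2: [delta@1] (13 + -7)

Answer: delta at 1 : (1 - 8)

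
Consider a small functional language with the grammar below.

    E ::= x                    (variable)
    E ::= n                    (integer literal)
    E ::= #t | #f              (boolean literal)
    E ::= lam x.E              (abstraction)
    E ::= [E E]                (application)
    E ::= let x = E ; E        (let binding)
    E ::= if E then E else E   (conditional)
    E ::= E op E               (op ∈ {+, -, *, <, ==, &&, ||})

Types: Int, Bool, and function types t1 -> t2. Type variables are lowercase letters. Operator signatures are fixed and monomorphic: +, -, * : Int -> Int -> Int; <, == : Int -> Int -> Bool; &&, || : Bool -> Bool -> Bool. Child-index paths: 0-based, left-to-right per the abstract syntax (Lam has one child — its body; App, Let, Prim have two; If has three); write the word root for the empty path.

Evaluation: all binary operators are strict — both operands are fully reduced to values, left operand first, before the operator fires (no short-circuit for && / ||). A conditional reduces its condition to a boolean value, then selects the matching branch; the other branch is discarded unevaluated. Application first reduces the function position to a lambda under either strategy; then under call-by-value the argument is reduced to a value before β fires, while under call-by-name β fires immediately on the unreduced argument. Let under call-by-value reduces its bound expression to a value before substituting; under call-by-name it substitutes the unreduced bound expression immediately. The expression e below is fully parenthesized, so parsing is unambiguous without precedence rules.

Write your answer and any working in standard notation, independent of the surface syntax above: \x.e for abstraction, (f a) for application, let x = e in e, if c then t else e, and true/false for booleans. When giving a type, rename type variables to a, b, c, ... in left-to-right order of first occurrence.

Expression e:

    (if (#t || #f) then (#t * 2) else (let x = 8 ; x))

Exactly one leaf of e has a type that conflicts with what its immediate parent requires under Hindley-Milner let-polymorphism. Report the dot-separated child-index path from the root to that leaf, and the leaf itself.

Answer: 1.0 : true

Working:
  unify Bool ~ Bool
  unify Bool ~ Bool
  unify Bool ~ Bool
  unify Bool ~ Int
  FAIL: mismatch Bool ~ Int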